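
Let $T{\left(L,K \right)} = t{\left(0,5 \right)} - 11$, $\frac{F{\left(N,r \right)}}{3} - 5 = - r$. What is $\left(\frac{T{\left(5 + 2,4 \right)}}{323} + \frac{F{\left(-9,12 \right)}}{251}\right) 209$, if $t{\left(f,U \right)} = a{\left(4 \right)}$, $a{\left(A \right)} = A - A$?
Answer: $- \frac{104984}{4267} \approx -24.604$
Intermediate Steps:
$F{\left(N,r \right)} = 15 - 3 r$ ($F{\left(N,r \right)} = 15 + 3 \left(- r\right) = 15 - 3 r$)
$a{\left(A \right)} = 0$
$t{\left(f,U \right)} = 0$
$T{\left(L,K \right)} = -11$ ($T{\left(L,K \right)} = 0 - 11 = -11$)
$\left(\frac{T{\left(5 + 2,4 \right)}}{323} + \frac{F{\left(-9,12 \right)}}{251}\right) 209 = \left(- \frac{11}{323} + \frac{15 - 36}{251}\right) 209 = \left(\left(-11\right) \frac{1}{323} + \left(15 - 36\right) \frac{1}{251}\right) 209 = \left(- \frac{11}{323} - \frac{21}{251}\right) 209 = \left(- \frac{9544}{81073}\right) 209 = - \frac{104984}{4267}$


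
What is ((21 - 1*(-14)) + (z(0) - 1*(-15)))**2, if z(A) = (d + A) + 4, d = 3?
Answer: 3249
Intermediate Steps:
z(A) = 7 + A (z(A) = (3 + A) + 4 = 7 + A)
((21 - 1*(-14)) + (z(0) - 1*(-15)))**2 = ((21 - 1*(-14)) + ((7 + 0) - 1*(-15)))**2 = ((21 + 14) + (7 + 15))**2 = (35 + 22)**2 = 57**2 = 3249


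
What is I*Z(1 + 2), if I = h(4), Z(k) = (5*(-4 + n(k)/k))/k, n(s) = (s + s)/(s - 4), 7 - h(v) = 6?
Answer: -10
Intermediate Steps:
h(v) = 1 (h(v) = 7 - 1*6 = 7 - 6 = 1)
n(s) = 2*s/(-4 + s) (n(s) = (2*s)/(-4 + s) = 2*s/(-4 + s))
Z(k) = (-20 + 10/(-4 + k))/k (Z(k) = (5*(-4 + (2*k/(-4 + k))/k))/k = (5*(-4 + 2/(-4 + k)))/k = (-20 + 10/(-4 + k))/k)
I = 1
I*Z(1 + 2) = 1*(10*(9 - 2*(1 + 2))/((1 + 2)*(-4 + (1 + 2)))) = 1*(10*(9 - 2*3)/(3*(-4 + 3))) = 1*(10*(1/3)*(9 - 6)/(-1)) = 1*(10*(1/3)*(-1)*3) = 1*(-10) = -10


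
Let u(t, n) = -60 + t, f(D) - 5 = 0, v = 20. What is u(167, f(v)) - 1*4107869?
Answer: -4107762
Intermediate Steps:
f(D) = 5 (f(D) = 5 + 0 = 5)
u(167, f(v)) - 1*4107869 = (-60 + 167) - 1*4107869 = 107 - 4107869 = -4107762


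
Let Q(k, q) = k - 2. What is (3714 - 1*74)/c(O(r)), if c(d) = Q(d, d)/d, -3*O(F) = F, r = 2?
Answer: 910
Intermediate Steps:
O(F) = -F/3
Q(k, q) = -2 + k
c(d) = (-2 + d)/d
(3714 - 1*74)/c(O(r)) = (3714 - 1*74)/(((-2 - 1/3*2)/((-1/3*2)))) = (3714 - 74)/(((-2 - 2/3)/(-2/3))) = 3640/((-3/2*(-8/3))) = 3640/4 = 3640*(1/4) = 910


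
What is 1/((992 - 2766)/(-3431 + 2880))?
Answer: 551/1774 ≈ 0.31060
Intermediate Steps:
1/((992 - 2766)/(-3431 + 2880)) = 1/(-1774/(-551)) = 1/(-1774*(-1/551)) = 1/(1774/551) = 551/1774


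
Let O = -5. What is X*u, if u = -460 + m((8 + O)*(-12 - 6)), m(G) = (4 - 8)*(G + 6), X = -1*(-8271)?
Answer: -2216628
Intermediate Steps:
X = 8271
m(G) = -24 - 4*G (m(G) = -4*(6 + G) = -24 - 4*G)
u = -268 (u = -460 + (-24 - 4*(8 - 5)*(-12 - 6)) = -460 + (-24 - 12*(-18)) = -460 + (-24 - 4*(-54)) = -460 + (-24 + 216) = -460 + 192 = -268)
X*u = 8271*(-268) = -2216628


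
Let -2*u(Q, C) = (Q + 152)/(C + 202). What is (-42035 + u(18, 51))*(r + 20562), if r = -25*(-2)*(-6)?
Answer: -19589559480/23 ≈ -8.5172e+8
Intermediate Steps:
u(Q, C) = -(152 + Q)/(2*(202 + C)) (u(Q, C) = -(Q + 152)/(2*(C + 202)) = -(152 + Q)/(2*(202 + C)))
r = -300 (r = 50*(-6) = -300)
(-42035 + u(18, 51))*(r + 20562) = (-42035 + (-152 - 1*18)/(2*(202 + 51)))*(-300 + 20562) = (-42035 + (½)*(-152 - 18)/253)*20262 = (-42035 + (½)*(1/253)*(-170))*20262 = (-42035 - 85/253)*20262 = -10634940/253*20262 = -19589559480/23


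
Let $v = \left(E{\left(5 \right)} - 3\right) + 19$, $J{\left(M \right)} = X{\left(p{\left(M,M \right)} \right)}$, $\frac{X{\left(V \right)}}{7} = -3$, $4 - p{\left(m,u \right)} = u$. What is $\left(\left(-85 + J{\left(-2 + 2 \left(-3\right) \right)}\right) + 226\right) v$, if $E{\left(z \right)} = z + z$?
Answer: $3120$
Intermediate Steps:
$E{\left(z \right)} = 2 z$
$p{\left(m,u \right)} = 4 - u$
$X{\left(V \right)} = -21$ ($X{\left(V \right)} = 7 \left(-3\right) = -21$)
$J{\left(M \right)} = -21$
$v = 26$ ($v = \left(2 \cdot 5 - 3\right) + 19 = \left(10 - 3\right) + 19 = 7 + 19 = 26$)
$\left(\left(-85 + J{\left(-2 + 2 \left(-3\right) \right)}\right) + 226\right) v = \left(\left(-85 - 21\right) + 226\right) 26 = \left(-106 + 226\right) 26 = 120 \cdot 26 = 3120$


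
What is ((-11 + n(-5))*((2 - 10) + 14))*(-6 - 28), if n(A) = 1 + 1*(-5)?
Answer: 3060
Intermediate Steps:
n(A) = -4 (n(A) = 1 - 5 = -4)
((-11 + n(-5))*((2 - 10) + 14))*(-6 - 28) = ((-11 - 4)*((2 - 10) + 14))*(-6 - 28) = -15*(-8 + 14)*(-34) = -15*6*(-34) = -90*(-34) = 3060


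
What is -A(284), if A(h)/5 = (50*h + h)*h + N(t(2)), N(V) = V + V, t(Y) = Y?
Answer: -20567300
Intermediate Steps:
N(V) = 2*V
A(h) = 20 + 255*h**2 (A(h) = 5*((50*h + h)*h + 2*2) = 5*((51*h)*h + 4) = 5*(51*h**2 + 4) = 5*(4 + 51*h**2) = 20 + 255*h**2)
-A(284) = -(20 + 255*284**2) = -(20 + 255*80656) = -(20 + 20567280) = -1*20567300 = -20567300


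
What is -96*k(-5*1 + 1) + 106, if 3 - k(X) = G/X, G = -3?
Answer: -110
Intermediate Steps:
k(X) = 3 + 3/X (k(X) = 3 - (-3)/X = 3 + 3/X)
-96*k(-5*1 + 1) + 106 = -96*(3 + 3/(-5*1 + 1)) + 106 = -96*(3 + 3/(-5 + 1)) + 106 = -96*(3 + 3/(-4)) + 106 = -96*(3 + 3*(-¼)) + 106 = -96*(3 - ¾) + 106 = -96*9/4 + 106 = -216 + 106 = -110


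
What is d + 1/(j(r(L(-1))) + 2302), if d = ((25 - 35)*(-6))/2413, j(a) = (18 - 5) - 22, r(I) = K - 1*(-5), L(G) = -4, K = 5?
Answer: 139993/5533009 ≈ 0.025301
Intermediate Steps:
r(I) = 10 (r(I) = 5 - 1*(-5) = 5 + 5 = 10)
j(a) = -9 (j(a) = 13 - 22 = -9)
d = 60/2413 (d = -10*(-6)*(1/2413) = 60*(1/2413) = 60/2413 ≈ 0.024865)
d + 1/(j(r(L(-1))) + 2302) = 60/2413 + 1/(-9 + 2302) = 60/2413 + 1/2293 = 139993/5533009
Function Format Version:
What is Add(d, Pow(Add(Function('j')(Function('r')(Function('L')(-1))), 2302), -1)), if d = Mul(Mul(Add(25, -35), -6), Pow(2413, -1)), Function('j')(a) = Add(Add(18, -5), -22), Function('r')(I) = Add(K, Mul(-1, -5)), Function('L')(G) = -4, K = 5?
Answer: Rational(139993, 5533009) ≈ 0.025301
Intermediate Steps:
Function('r')(I) = 10 (Function('r')(I) = Add(5, Mul(-1, -5)) = Add(5, 5) = 10)
Function('j')(a) = -9 (Function('j')(a) = Add(13, -22) = -9)
d = Rational(60, 2413) (d = Mul(Mul(-10, -6), Rational(1, 2413)) = Mul(60, Rational(1, 2413)) = Rational(60, 2413) ≈ 0.024865)
Add(d, Pow(Add(Function('j')(Function('r')(Function('L')(-1))), 2302), -1)) = Add(Rational(60, 2413), Pow(Add(-9, 2302), -1)) = Add(Rational(60, 2413), Pow(2293, -1)) = Add(Rational(60, 2413), Rational(1, 2293)) = Rational(139993, 5533009)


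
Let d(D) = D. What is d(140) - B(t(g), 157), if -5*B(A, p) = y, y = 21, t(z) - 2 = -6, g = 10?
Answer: 721/5 ≈ 144.20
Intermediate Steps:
t(z) = -4 (t(z) = 2 - 6 = -4)
B(A, p) = -21/5 (B(A, p) = -⅕*21 = -21/5)
d(140) - B(t(g), 157) = 140 - 1*(-21/5) = 140 + 21/5 = 721/5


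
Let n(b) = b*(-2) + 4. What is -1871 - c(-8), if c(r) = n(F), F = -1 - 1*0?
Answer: -1877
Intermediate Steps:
F = -1 (F = -1 + 0 = -1)
n(b) = 4 - 2*b (n(b) = -2*b + 4 = 4 - 2*b)
c(r) = 6 (c(r) = 4 - 2*(-1) = 4 + 2 = 6)
-1871 - c(-8) = -1871 - 1*6 = -1871 - 6 = -1877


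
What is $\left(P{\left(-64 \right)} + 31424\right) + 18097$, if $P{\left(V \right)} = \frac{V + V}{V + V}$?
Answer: $49522$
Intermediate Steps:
$P{\left(V \right)} = 1$ ($P{\left(V \right)} = \frac{2 V}{2 V} = 2 V \frac{1}{2 V} = 1$)
$\left(P{\left(-64 \right)} + 31424\right) + 18097 = \left(1 + 31424\right) + 18097 = 31425 + 18097 = 49522$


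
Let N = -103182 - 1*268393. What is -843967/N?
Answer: 843967/371575 ≈ 2.2713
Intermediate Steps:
N = -371575 (N = -103182 - 268393 = -371575)
-843967/N = -843967/(-371575) = -843967*(-1/371575) = 843967/371575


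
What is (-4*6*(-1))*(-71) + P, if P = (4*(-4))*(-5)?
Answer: -1624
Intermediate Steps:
P = 80 (P = -16*(-5) = 80)
(-4*6*(-1))*(-71) + P = (-4*6*(-1))*(-71) + 80 = -24*(-1)*(-71) + 80 = 24*(-71) + 80 = -1704 + 80 = -1624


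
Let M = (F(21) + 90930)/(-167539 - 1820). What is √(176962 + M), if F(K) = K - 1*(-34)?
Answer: √5075692002914907/169359 ≈ 420.67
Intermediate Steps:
F(K) = 34 + K (F(K) = K + 34 = 34 + K)
M = -90985/169359 (M = ((34 + 21) + 90930)/(-167539 - 1820) = (55 + 90930)/(-169359) = 90985*(-1/169359) = -90985/169359 ≈ -0.53723)
√(176962 + M) = √(176962 - 90985/169359) = √(29970016373/169359) = √5075692002914907/169359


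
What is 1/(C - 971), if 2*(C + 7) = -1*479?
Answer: -2/2435 ≈ -0.00082135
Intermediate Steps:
C = -493/2 (C = -7 + (-1*479)/2 = -7 + (½)*(-479) = -7 - 479/2 = -493/2 ≈ -246.50)
1/(C - 971) = 1/(-493/2 - 971) = 1/(-2435/2) = -2/2435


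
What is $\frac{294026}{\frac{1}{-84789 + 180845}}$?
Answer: $28242961456$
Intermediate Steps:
$\frac{294026}{\frac{1}{-84789 + 180845}} = \frac{294026}{\frac{1}{96056}} = 294026 \frac{1}{\frac{1}{96056}} = 294026 \cdot 96056 = 28242961456$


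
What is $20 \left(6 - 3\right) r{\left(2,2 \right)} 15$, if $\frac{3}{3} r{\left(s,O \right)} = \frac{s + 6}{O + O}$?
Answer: $1800$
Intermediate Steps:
$r{\left(s,O \right)} = \frac{6 + s}{2 O}$ ($r{\left(s,O \right)} = \frac{s + 6}{O + O} = \frac{6 + s}{2 O}$)
$20 \left(6 - 3\right) r{\left(2,2 \right)} 15 = 20 \left(6 - 3\right) \frac{6 + 2}{2 \cdot 2} \cdot 15 = 20 \cdot 3 \cdot \frac{1}{2} \cdot \frac{1}{2} \cdot 8 \cdot 15 = 20 \cdot 3 \cdot 2 \cdot 15 = 20 \cdot 6 \cdot 15 = 120 \cdot 15 = 1800$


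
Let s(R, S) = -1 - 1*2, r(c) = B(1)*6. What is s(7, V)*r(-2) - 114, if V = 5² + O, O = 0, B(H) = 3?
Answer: -168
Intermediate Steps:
V = 25 (V = 5² + 0 = 25 + 0 = 25)
r(c) = 18 (r(c) = 3*6 = 18)
s(R, S) = -3 (s(R, S) = -1 - 2 = -3)
s(7, V)*r(-2) - 114 = -3*18 - 114 = -54 - 114 = -168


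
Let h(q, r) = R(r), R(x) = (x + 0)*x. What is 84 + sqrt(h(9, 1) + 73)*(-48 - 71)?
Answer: 84 - 119*sqrt(74) ≈ -939.68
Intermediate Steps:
R(x) = x**2 (R(x) = x*x = x**2)
h(q, r) = r**2
84 + sqrt(h(9, 1) + 73)*(-48 - 71) = 84 + sqrt(1**2 + 73)*(-48 - 71) = 84 + sqrt(1 + 73)*(-119) = 84 + sqrt(74)*(-119) = 84 - 119*sqrt(74)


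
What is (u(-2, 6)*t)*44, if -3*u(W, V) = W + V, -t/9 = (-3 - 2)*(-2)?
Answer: 5280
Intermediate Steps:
t = -90 (t = -9*(-3 - 2)*(-2) = -(-45)*(-2) = -9*10 = -90)
u(W, V) = -V/3 - W/3 (u(W, V) = -(W + V)/3 = -(V + W)/3 = -V/3 - W/3)
(u(-2, 6)*t)*44 = ((-1/3*6 - 1/3*(-2))*(-90))*44 = ((-2 + 2/3)*(-90))*44 = -4/3*(-90)*44 = 120*44 = 5280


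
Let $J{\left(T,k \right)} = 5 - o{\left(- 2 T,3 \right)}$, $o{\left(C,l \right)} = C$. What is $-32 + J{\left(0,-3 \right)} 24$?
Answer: $88$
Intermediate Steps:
$J{\left(T,k \right)} = 5 + 2 T$ ($J{\left(T,k \right)} = 5 - - 2 T = 5 + 2 T$)
$-32 + J{\left(0,-3 \right)} 24 = -32 + \left(5 + 2 \cdot 0\right) 24 = -32 + \left(5 + 0\right) 24 = -32 + 5 \cdot 24 = -32 + 120 = 88$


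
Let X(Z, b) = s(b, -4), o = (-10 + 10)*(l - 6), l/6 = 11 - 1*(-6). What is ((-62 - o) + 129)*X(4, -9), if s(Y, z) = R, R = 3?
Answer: 201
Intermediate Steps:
l = 102 (l = 6*(11 - 1*(-6)) = 6*(11 + 6) = 6*17 = 102)
o = 0 (o = (-10 + 10)*(102 - 6) = 0*96 = 0)
s(Y, z) = 3
X(Z, b) = 3
((-62 - o) + 129)*X(4, -9) = ((-62 - 1*0) + 129)*3 = ((-62 + 0) + 129)*3 = (-62 + 129)*3 = 67*3 = 201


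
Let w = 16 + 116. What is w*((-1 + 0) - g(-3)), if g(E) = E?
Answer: 264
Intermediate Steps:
w = 132
w*((-1 + 0) - g(-3)) = 132*((-1 + 0) - 1*(-3)) = 132*(-1 + 3) = 132*2 = 264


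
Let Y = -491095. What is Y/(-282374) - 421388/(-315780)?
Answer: 68516748553/22292015430 ≈ 3.0736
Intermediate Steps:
Y/(-282374) - 421388/(-315780) = -491095/(-282374) - 421388/(-315780) = -491095*(-1/282374) - 421388*(-1/315780) = 491095/282374 + 105347/78945 = 68516748553/22292015430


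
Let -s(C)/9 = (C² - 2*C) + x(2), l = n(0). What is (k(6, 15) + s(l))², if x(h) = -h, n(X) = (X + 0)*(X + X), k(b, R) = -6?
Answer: 144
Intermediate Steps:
n(X) = 2*X² (n(X) = X*(2*X) = 2*X²)
l = 0 (l = 2*0² = 2*0 = 0)
s(C) = 18 - 9*C² + 18*C (s(C) = -9*((C² - 2*C) - 1*2) = -9*((C² - 2*C) - 2) = -9*(-2 + C² - 2*C) = 18 - 9*C² + 18*C)
(k(6, 15) + s(l))² = (-6 + (18 - 9*0² + 18*0))² = (-6 + (18 - 9*0 + 0))² = (-6 + (18 + 0 + 0))² = (-6 + 18)² = 12² = 144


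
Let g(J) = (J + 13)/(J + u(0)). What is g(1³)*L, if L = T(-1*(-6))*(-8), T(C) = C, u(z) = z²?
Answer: -672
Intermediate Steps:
g(J) = (13 + J)/J (g(J) = (J + 13)/(J + 0²) = (13 + J)/(J + 0) = (13 + J)/J)
L = -48 (L = -1*(-6)*(-8) = 6*(-8) = -48)
g(1³)*L = ((13 + 1³)/(1³))*(-48) = ((13 + 1)/1)*(-48) = (1*14)*(-48) = 14*(-48) = -672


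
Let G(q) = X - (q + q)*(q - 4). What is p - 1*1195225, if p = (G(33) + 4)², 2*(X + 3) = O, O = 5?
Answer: 9819141/4 ≈ 2.4548e+6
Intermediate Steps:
X = -½ (X = -3 + (½)*5 = -3 + 5/2 = -½ ≈ -0.50000)
G(q) = -½ - 2*q*(-4 + q) (G(q) = -½ - (q + q)*(q - 4) = -½ - 2*q*(-4 + q))
p = 14600041/4 (p = ((-½ - 2*33² + 8*33) + 4)² = ((-½ - 2*1089 + 264) + 4)² = ((-½ - 2178 + 264) + 4)² = (-3829/2 + 4)² = (-3821/2)² = 14600041/4 ≈ 3.6500e+6)
p - 1*1195225 = 14600041/4 - 1*1195225 = 14600041/4 - 1195225 = 9819141/4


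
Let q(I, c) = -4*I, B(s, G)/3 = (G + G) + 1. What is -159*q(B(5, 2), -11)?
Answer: 9540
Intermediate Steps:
B(s, G) = 3 + 6*G (B(s, G) = 3*((G + G) + 1) = 3*(2*G + 1) = 3*(1 + 2*G) = 3 + 6*G)
-159*q(B(5, 2), -11) = -(-636)*(3 + 6*2) = -(-636)*(3 + 12) = -(-636)*15 = -159*(-60) = 9540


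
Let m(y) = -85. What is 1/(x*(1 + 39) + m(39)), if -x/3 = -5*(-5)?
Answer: -1/3085 ≈ -0.00032415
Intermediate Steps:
x = -75 (x = -(-15)*(-5) = -3*25 = -75)
1/(x*(1 + 39) + m(39)) = 1/(-75*(1 + 39) - 85) = 1/(-75*40 - 85) = 1/(-3000 - 85) = 1/(-3085) = -1/3085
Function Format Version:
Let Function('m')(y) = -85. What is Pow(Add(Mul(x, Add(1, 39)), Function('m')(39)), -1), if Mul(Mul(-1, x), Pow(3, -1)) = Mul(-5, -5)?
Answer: Rational(-1, 3085) ≈ -0.00032415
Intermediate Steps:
x = -75 (x = Mul(-3, Mul(-5, -5)) = Mul(-3, 25) = -75)
Pow(Add(Mul(x, Add(1, 39)), Function('m')(39)), -1) = Pow(Add(Mul(-75, Add(1, 39)), -85), -1) = Pow(Add(Mul(-75, 40), -85), -1) = Pow(Add(-3000, -85), -1) = Pow(-3085, -1) = Rational(-1, 3085)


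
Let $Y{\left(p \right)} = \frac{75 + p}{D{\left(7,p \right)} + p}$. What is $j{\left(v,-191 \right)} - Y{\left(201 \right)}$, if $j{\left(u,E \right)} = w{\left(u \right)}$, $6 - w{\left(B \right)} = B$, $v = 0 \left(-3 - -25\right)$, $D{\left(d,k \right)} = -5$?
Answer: $\frac{225}{49} \approx 4.5918$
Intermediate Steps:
$v = 0$ ($v = 0 \left(-3 + 25\right) = 0 \cdot 22 = 0$)
$Y{\left(p \right)} = \frac{75 + p}{-5 + p}$
$w{\left(B \right)} = 6 - B$
$j{\left(u,E \right)} = 6 - u$
$j{\left(v,-191 \right)} - Y{\left(201 \right)} = \left(6 - 0\right) - \frac{75 + 201}{-5 + 201} = \left(6 + 0\right) - \frac{1}{196} \cdot 276 = 6 - \frac{1}{196} \cdot 276 = 6 - \frac{69}{49} = \frac{225}{49}$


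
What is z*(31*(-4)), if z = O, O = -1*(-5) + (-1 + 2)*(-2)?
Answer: -372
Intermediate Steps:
O = 3 (O = 5 + 1*(-2) = 5 - 2 = 3)
z = 3
z*(31*(-4)) = 3*(31*(-4)) = 3*(-124) = -372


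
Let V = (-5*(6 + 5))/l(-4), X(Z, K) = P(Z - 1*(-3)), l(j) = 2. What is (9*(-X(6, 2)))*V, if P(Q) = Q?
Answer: 4455/2 ≈ 2227.5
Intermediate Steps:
X(Z, K) = 3 + Z (X(Z, K) = Z - 1*(-3) = Z + 3 = 3 + Z)
V = -55/2 (V = -5*(6 + 5)/2 = -5*11*(1/2) = -55*1/2 = -55/2 ≈ -27.500)
(9*(-X(6, 2)))*V = (9*(-(3 + 6)))*(-55/2) = (9*(-1*9))*(-55/2) = (9*(-9))*(-55/2) = -81*(-55/2) = 4455/2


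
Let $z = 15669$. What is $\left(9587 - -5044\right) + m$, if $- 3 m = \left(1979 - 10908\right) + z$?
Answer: $\frac{37153}{3} \approx 12384.0$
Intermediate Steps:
$m = - \frac{6740}{3}$ ($m = - \frac{\left(1979 - 10908\right) + 15669}{3} = - \frac{-8929 + 15669}{3} = \left(- \frac{1}{3}\right) 6740 = - \frac{6740}{3} \approx -2246.7$)
$\left(9587 - -5044\right) + m = \left(9587 - -5044\right) - \frac{6740}{3} = \left(9587 + 5044\right) - \frac{6740}{3} = 14631 - \frac{6740}{3} = \frac{37153}{3}$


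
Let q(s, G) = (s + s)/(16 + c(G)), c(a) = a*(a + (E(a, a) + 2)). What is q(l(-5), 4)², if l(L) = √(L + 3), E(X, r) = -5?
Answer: -1/50 ≈ -0.020000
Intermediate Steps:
l(L) = √(3 + L)
c(a) = a*(-3 + a) (c(a) = a*(a + (-5 + 2)) = a*(a - 3) = a*(-3 + a))
q(s, G) = 2*s/(16 + G*(-3 + G)) (q(s, G) = (s + s)/(16 + G*(-3 + G)) = (2*s)/(16 + G*(-3 + G)) = 2*s/(16 + G*(-3 + G)))
q(l(-5), 4)² = (2*√(3 - 5)/(16 + 4*(-3 + 4)))² = (2*√(-2)/(16 + 4*1))² = (2*(I*√2)/(16 + 4))² = (2*(I*√2)/20)² = (2*(I*√2)*(1/20))² = (I*√2/10)² = -1/50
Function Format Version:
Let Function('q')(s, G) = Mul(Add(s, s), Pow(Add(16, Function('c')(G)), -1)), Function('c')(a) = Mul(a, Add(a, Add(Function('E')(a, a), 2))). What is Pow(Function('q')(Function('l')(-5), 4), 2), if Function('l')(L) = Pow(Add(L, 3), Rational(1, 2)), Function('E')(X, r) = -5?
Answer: Rational(-1, 50) ≈ -0.020000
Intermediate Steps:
Function('l')(L) = Pow(Add(3, L), Rational(1, 2))
Function('c')(a) = Mul(a, Add(-3, a)) (Function('c')(a) = Mul(a, Add(a, Add(-5, 2))) = Mul(a, Add(a, -3)) = Mul(a, Add(-3, a)))
Function('q')(s, G) = Mul(2, s, Pow(Add(16, Mul(G, Add(-3, G))), -1)) (Function('q')(s, G) = Mul(Add(s, s), Pow(Add(16, Mul(G, Add(-3, G))), -1)) = Mul(Mul(2, s), Pow(Add(16, Mul(G, Add(-3, G))), -1)) = Mul(2, s, Pow(Add(16, Mul(G, Add(-3, G))), -1)))
Pow(Function('q')(Function('l')(-5), 4), 2) = Pow(Mul(2, Pow(Add(3, -5), Rational(1, 2)), Pow(Add(16, Mul(4, Add(-3, 4))), -1)), 2) = Pow(Mul(2, Pow(-2, Rational(1, 2)), Pow(Add(16, Mul(4, 1)), -1)), 2) = Pow(Mul(2, Mul(I, Pow(2, Rational(1, 2))), Pow(Add(16, 4), -1)), 2) = Pow(Mul(2, Mul(I, Pow(2, Rational(1, 2))), Pow(20, -1)), 2) = Pow(Mul(2, Mul(I, Pow(2, Rational(1, 2))), Rational(1, 20)), 2) = Pow(Mul(Rational(1, 10), I, Pow(2, Rational(1, 2))), 2) = Rational(-1, 50)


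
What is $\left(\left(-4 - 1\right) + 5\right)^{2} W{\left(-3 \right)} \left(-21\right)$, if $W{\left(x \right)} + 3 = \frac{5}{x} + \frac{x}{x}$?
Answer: $0$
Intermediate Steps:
$W{\left(x \right)} = -2 + \frac{5}{x}$ ($W{\left(x \right)} = -3 + \left(\frac{5}{x} + \frac{x}{x}\right) = -3 + \left(\frac{5}{x} + 1\right) = -3 + \left(1 + \frac{5}{x}\right) = -2 + \frac{5}{x}$)
$\left(\left(-4 - 1\right) + 5\right)^{2} W{\left(-3 \right)} \left(-21\right) = \left(\left(-4 - 1\right) + 5\right)^{2} \left(-2 + \frac{5}{-3}\right) \left(-21\right) = \left(\left(-4 - 1\right) + 5\right)^{2} \left(-2 + 5 \left(- \frac{1}{3}\right)\right) \left(-21\right) = \left(-5 + 5\right)^{2} \left(-2 - \frac{5}{3}\right) \left(-21\right) = 0^{2} \left(- \frac{11}{3}\right) \left(-21\right) = 0 \left(- \frac{11}{3}\right) \left(-21\right) = 0 \left(-21\right) = 0$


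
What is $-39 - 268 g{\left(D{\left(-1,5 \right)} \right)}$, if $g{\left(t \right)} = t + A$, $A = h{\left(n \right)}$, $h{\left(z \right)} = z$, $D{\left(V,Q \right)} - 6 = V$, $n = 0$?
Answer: $-1379$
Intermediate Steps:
$D{\left(V,Q \right)} = 6 + V$
$A = 0$
$g{\left(t \right)} = t$ ($g{\left(t \right)} = t + 0 = t$)
$-39 - 268 g{\left(D{\left(-1,5 \right)} \right)} = -39 - 268 \left(6 - 1\right) = -39 - 1340 = -1379$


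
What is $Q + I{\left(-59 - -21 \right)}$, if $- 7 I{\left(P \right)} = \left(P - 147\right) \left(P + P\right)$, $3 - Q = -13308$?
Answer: $\frac{79117}{7} \approx 11302.0$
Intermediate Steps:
$Q = 13311$ ($Q = 3 - -13308 = 3 + 13308 = 13311$)
$I{\left(P \right)} = - \frac{2 P \left(-147 + P\right)}{7}$ ($I{\left(P \right)} = - \frac{\left(P - 147\right) \left(P + P\right)}{7} = - \frac{\left(-147 + P\right) 2 P}{7} = - \frac{2 P \left(-147 + P\right)}{7}$)
$Q + I{\left(-59 - -21 \right)} = 13311 + \frac{2 \left(-59 - -21\right) \left(147 - \left(-59 - -21\right)\right)}{7} = 13311 + \frac{2 \left(-59 + 21\right) \left(147 - \left(-59 + 21\right)\right)}{7} = 13311 + \frac{2}{7} \left(-38\right) \left(147 - -38\right) = 13311 + \frac{2}{7} \left(-38\right) \left(147 + 38\right) = 13311 + \frac{2}{7} \left(-38\right) 185 = 13311 - \frac{14060}{7} = \frac{79117}{7}$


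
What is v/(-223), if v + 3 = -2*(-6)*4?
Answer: -45/223 ≈ -0.20179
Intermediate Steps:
v = 45 (v = -3 - 2*(-6)*4 = -3 + 12*4 = -3 + 48 = 45)
v/(-223) = 45/(-223) = 45*(-1/223) = -45/223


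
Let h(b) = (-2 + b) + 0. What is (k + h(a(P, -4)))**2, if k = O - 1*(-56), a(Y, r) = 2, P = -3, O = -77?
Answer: 441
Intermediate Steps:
h(b) = -2 + b
k = -21 (k = -77 - 1*(-56) = -77 + 56 = -21)
(k + h(a(P, -4)))**2 = (-21 + (-2 + 2))**2 = (-21 + 0)**2 = (-21)**2 = 441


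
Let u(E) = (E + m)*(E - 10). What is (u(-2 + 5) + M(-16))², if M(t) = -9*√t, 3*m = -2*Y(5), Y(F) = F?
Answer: (7 - 108*I)²/9 ≈ -1290.6 - 168.0*I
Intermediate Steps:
m = -10/3 (m = (-2*5)/3 = (⅓)*(-10) = -10/3 ≈ -3.3333)
u(E) = (-10 + E)*(-10/3 + E) (u(E) = (E - 10/3)*(E - 10) = (-10/3 + E)*(-10 + E) = (-10 + E)*(-10/3 + E))
(u(-2 + 5) + M(-16))² = ((100/3 + (-2 + 5)² - 40*(-2 + 5)/3) - 36*I)² = ((100/3 + 3² - 40/3*3) - 36*I)² = ((100/3 + 9 - 40) - 36*I)² = (7/3 - 36*I)²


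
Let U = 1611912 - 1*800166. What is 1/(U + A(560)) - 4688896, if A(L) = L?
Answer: -3808818354175/812306 ≈ -4.6889e+6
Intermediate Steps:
U = 811746 (U = 1611912 - 800166 = 811746)
1/(U + A(560)) - 4688896 = 1/(811746 + 560) - 4688896 = 1/812306 - 4688896 = -3808818354175/812306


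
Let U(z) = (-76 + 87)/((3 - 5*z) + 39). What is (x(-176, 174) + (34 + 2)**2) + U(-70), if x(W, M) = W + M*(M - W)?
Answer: 24311851/392 ≈ 62020.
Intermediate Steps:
U(z) = 11/(42 - 5*z)
(x(-176, 174) + (34 + 2)**2) + U(-70) = ((-176 + 174**2 - 1*174*(-176)) + (34 + 2)**2) - 11/(-42 + 5*(-70)) = ((-176 + 30276 + 30624) + 36**2) - 11/(-42 - 350) = (60724 + 1296) - 11/(-392) = 62020 - 11*(-1/392) = 62020 + 11/392 = 24311851/392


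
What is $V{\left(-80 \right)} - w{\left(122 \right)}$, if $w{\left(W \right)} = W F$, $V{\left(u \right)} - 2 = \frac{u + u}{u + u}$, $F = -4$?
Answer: $491$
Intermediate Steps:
$V{\left(u \right)} = 3$ ($V{\left(u \right)} = 2 + \frac{u + u}{u + u} = 2 + \frac{2 u}{2 u} = 2 + 2 u \frac{1}{2 u} = 2 + 1 = 3$)
$w{\left(W \right)} = - 4 W$ ($w{\left(W \right)} = W \left(-4\right) = - 4 W$)
$V{\left(-80 \right)} - w{\left(122 \right)} = 3 - \left(-4\right) 122 = 3 - -488 = 3 + 488 = 491$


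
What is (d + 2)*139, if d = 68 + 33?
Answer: 14317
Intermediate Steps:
d = 101
(d + 2)*139 = (101 + 2)*139 = 103*139 = 14317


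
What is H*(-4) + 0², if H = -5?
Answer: 20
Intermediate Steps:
H*(-4) + 0² = -5*(-4) + 0² = 20 + 0 = 20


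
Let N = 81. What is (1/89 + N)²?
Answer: 51984100/7921 ≈ 6562.8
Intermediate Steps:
(1/89 + N)² = (1/89 + 81)² = (7210/89)² = 51984100/7921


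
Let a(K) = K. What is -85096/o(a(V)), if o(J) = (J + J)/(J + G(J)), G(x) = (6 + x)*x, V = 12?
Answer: -808412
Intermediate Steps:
G(x) = x*(6 + x)
o(J) = 2*J/(J + J*(6 + J)) (o(J) = (J + J)/(J + J*(6 + J)) = (2*J)/(J + J*(6 + J)) = 2*J/(J + J*(6 + J)))
-85096/o(a(V)) = -85096/(2/(7 + 12)) = -85096/(2/19) = -85096/(2*(1/19)) = -85096/2/19 = -85096*19/2 = -808412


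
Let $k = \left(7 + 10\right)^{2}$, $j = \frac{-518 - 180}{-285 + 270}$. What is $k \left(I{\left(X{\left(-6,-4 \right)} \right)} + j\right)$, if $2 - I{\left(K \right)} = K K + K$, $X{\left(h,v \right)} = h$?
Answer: $\frac{80342}{15} \approx 5356.1$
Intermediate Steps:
$I{\left(K \right)} = 2 - K - K^{2}$ ($I{\left(K \right)} = 2 - \left(K K + K\right) = 2 - \left(K^{2} + K\right) = 2 - \left(K + K^{2}\right) = 2 - K - K^{2}$)
$j = \frac{698}{15}$ ($j = - \frac{698}{-15} = \left(-698\right) \left(- \frac{1}{15}\right) = \frac{698}{15} \approx 46.533$)
$k = 289$ ($k = 17^{2} = 289$)
$k \left(I{\left(X{\left(-6,-4 \right)} \right)} + j\right) = 289 \left(\left(2 - -6 - \left(-6\right)^{2}\right) + \frac{698}{15}\right) = 289 \left(\left(2 + 6 - 36\right) + \frac{698}{15}\right) = 289 \left(-28 + \frac{698}{15}\right) = 289 \cdot \frac{278}{15} = \frac{80342}{15}$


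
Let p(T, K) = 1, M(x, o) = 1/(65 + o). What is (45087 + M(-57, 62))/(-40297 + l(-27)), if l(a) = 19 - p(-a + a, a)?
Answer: -5726050/5115433 ≈ -1.1194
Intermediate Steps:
l(a) = 18 (l(a) = 19 - 1*1 = 19 - 1 = 18)
(45087 + M(-57, 62))/(-40297 + l(-27)) = (45087 + 1/(65 + 62))/(-40297 + 18) = (45087 + 1/127)/(-40279) = (45087 + 1/127)*(-1/40279) = (5726050/127)*(-1/40279) = -5726050/5115433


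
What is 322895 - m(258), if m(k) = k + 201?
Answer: 322436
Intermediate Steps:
m(k) = 201 + k
322895 - m(258) = 322895 - (201 + 258) = 322895 - 1*459 = 322895 - 459 = 322436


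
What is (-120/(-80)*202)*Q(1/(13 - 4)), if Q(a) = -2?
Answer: -606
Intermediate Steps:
(-120/(-80)*202)*Q(1/(13 - 4)) = (-120/(-80)*202)*(-2) = (-120*(-1/80)*202)*(-2) = ((3/2)*202)*(-2) = 303*(-2) = -606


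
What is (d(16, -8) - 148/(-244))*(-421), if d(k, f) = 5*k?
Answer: -2070057/61 ≈ -33935.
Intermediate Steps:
(d(16, -8) - 148/(-244))*(-421) = (5*16 - 148/(-244))*(-421) = (80 - 148*(-1/244))*(-421) = (80 + 37/61)*(-421) = (4917/61)*(-421) = -2070057/61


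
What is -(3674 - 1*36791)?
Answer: 33117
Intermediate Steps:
-(3674 - 1*36791) = -(3674 - 36791) = -1*(-33117) = 33117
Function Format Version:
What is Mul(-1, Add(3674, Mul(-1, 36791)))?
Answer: 33117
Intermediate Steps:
Mul(-1, Add(3674, Mul(-1, 36791))) = Mul(-1, Add(3674, -36791)) = Mul(-1, -33117) = 33117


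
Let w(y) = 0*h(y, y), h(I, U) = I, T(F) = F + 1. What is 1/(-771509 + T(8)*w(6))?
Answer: -1/771509 ≈ -1.2962e-6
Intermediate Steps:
T(F) = 1 + F
w(y) = 0 (w(y) = 0*y = 0)
1/(-771509 + T(8)*w(6)) = 1/(-771509 + (1 + 8)*0) = 1/(-771509 + 9*0) = 1/(-771509 + 0) = 1/(-771509) = -1/771509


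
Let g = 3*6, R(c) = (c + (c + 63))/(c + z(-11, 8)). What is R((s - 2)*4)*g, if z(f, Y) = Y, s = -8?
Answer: 153/16 ≈ 9.5625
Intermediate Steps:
R(c) = (63 + 2*c)/(8 + c) (R(c) = (c + (c + 63))/(c + 8) = (c + (63 + c))/(8 + c) = (63 + 2*c)/(8 + c))
g = 18
R((s - 2)*4)*g = ((63 + 2*((-8 - 2)*4))/(8 + (-8 - 2)*4))*18 = ((63 + 2*(-10*4))/(8 - 10*4))*18 = ((63 + 2*(-40))/(8 - 40))*18 = ((63 - 80)/(-32))*18 = -1/32*(-17)*18 = (17/32)*18 = 153/16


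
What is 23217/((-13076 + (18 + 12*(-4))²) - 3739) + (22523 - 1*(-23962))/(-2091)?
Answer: -87595058/3697585 ≈ -23.690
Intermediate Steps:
23217/((-13076 + (18 + 12*(-4))²) - 3739) + (22523 - 1*(-23962))/(-2091) = 23217/((-13076 + (18 - 48)²) - 3739) + (22523 + 23962)*(-1/2091) = 23217/((-13076 + (-30)²) - 3739) + 46485*(-1/2091) = 23217/((-13076 + 900) - 3739) - 15495/697 = 23217/(-12176 - 3739) - 15495/697 = 23217/(-15915) - 15495/697 = 23217*(-1/15915) - 15495/697 = -7739/5305 - 15495/697 = -87595058/3697585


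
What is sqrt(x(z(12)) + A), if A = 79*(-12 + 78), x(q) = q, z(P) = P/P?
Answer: sqrt(5215) ≈ 72.215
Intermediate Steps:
z(P) = 1
A = 5214 (A = 79*66 = 5214)
sqrt(x(z(12)) + A) = sqrt(1 + 5214) = sqrt(5215)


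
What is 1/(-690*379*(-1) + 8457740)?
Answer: 1/8719250 ≈ 1.1469e-7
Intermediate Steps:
1/(-690*379*(-1) + 8457740) = 1/(-261510*(-1) + 8457740) = 1/(261510 + 8457740) = 1/8719250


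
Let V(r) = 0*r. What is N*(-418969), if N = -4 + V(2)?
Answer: 1675876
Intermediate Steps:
V(r) = 0
N = -4 (N = -4 + 0 = -4)
N*(-418969) = -4*(-418969) = 1675876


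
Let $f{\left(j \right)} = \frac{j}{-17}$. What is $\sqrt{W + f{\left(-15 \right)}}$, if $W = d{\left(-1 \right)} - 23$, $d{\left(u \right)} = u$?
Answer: $\frac{i \sqrt{6681}}{17} \approx 4.8081 i$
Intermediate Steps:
$f{\left(j \right)} = - \frac{j}{17}$ ($f{\left(j \right)} = j \left(- \frac{1}{17}\right) = - \frac{j}{17}$)
$W = -24$ ($W = -1 - 23 = -24$)
$\sqrt{W + f{\left(-15 \right)}} = \sqrt{-24 - - \frac{15}{17}} = \sqrt{-24 + \frac{15}{17}} = \sqrt{- \frac{393}{17}} = \frac{i \sqrt{6681}}{17}$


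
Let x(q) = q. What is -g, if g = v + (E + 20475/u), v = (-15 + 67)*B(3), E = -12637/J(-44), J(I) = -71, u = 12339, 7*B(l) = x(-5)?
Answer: -97099304/681387 ≈ -142.50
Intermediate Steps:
B(l) = -5/7 (B(l) = (⅐)*(-5) = -5/7)
E = 12637/71 (E = -12637/(-71) = -12637*(-1/71) = 12637/71 ≈ 177.99)
v = -260/7 (v = (-15 + 67)*(-5/7) = 52*(-5/7) = -260/7 ≈ -37.143)
g = 97099304/681387 (g = -260/7 + (12637/71 + 20475/12339) = -260/7 + (12637/71 + 20475*(1/12339)) = -260/7 + (12637/71 + 2275/1371) = -260/7 + 17486852/97341 = 97099304/681387 ≈ 142.50)
-g = -1*97099304/681387 = -97099304/681387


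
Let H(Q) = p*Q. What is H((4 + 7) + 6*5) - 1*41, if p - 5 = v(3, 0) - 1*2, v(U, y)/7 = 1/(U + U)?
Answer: 779/6 ≈ 129.83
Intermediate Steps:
v(U, y) = 7/(2*U) (v(U, y) = 7/(U + U) = 7/((2*U)) = 7*(1/(2*U)) = 7/(2*U))
p = 25/6 (p = 5 + ((7/2)/3 - 1*2) = 5 + ((7/2)*(⅓) - 2) = 5 + (7/6 - 2) = 5 - ⅚ = 25/6 ≈ 4.1667)
H(Q) = 25*Q/6
H((4 + 7) + 6*5) - 1*41 = 25*((4 + 7) + 6*5)/6 - 1*41 = 25*(11 + 30)/6 - 41 = (25/6)*41 - 41 = 1025/6 - 41 = 779/6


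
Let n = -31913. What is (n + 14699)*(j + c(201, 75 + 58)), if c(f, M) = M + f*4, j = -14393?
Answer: 231631584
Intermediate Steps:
c(f, M) = M + 4*f
(n + 14699)*(j + c(201, 75 + 58)) = (-31913 + 14699)*(-14393 + ((75 + 58) + 4*201)) = -17214*(-14393 + (133 + 804)) = -17214*(-14393 + 937) = -17214*(-13456) = 231631584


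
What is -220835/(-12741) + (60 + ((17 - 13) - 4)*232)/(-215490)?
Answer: 1586232323/91518603 ≈ 17.332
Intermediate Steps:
-220835/(-12741) + (60 + ((17 - 13) - 4)*232)/(-215490) = -220835*(-1/12741) + (60 + (4 - 4)*232)*(-1/215490) = 220835/12741 + (60 + 0*232)*(-1/215490) = 220835/12741 + (60 + 0)*(-1/215490) = 220835/12741 + 60*(-1/215490) = 220835/12741 - 2/7183 = 1586232323/91518603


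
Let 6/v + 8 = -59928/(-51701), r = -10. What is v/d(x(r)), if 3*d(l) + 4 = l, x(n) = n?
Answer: 465309/2475760 ≈ 0.18795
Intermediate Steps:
v = -155103/176840 (v = 6/(-8 - 59928/(-51701)) = 6/(-8 - 59928*(-1/51701)) = 6/(-8 + 59928/51701) = 6/(-353680/51701) = 6*(-51701/353680) = -155103/176840 ≈ -0.87708)
d(l) = -4/3 + l/3
v/d(x(r)) = -155103/(176840*(-4/3 + (⅓)*(-10))) = -155103/(176840*(-4/3 - 10/3)) = -155103/(176840*(-14/3)) = -155103/176840*(-3/14) = 465309/2475760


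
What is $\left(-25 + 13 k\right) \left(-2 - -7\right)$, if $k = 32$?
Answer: $1955$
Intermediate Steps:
$\left(-25 + 13 k\right) \left(-2 - -7\right) = \left(-25 + 13 \cdot 32\right) \left(-2 - -7\right) = \left(-25 + 416\right) \left(-2 + 7\right) = 391 \cdot 5 = 1955$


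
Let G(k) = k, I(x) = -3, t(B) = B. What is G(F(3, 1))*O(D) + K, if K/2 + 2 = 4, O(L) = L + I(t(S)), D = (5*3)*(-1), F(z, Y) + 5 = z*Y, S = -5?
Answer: 40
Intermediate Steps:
F(z, Y) = -5 + Y*z (F(z, Y) = -5 + z*Y = -5 + Y*z)
D = -15 (D = 15*(-1) = -15)
O(L) = -3 + L (O(L) = L - 3 = -3 + L)
K = 4 (K = -4 + 2*4 = -4 + 8 = 4)
G(F(3, 1))*O(D) + K = (-5 + 1*3)*(-3 - 15) + 4 = (-5 + 3)*(-18) + 4 = -2*(-18) + 4 = 36 + 4 = 40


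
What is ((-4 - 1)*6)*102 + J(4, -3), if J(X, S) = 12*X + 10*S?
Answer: -3042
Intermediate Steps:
J(X, S) = 10*S + 12*X
((-4 - 1)*6)*102 + J(4, -3) = ((-4 - 1)*6)*102 + (10*(-3) + 12*4) = -5*6*102 + (-30 + 48) = -30*102 + 18 = -3060 + 18 = -3042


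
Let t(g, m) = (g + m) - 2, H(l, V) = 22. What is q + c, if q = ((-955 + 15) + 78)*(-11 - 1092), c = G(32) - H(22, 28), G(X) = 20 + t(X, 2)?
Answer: 950816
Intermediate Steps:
t(g, m) = -2 + g + m
G(X) = 20 + X (G(X) = 20 + (-2 + X + 2) = 20 + X)
c = 30 (c = (20 + 32) - 1*22 = 52 - 22 = 30)
q = 950786 (q = (-940 + 78)*(-1103) = -862*(-1103) = 950786)
q + c = 950786 + 30 = 950816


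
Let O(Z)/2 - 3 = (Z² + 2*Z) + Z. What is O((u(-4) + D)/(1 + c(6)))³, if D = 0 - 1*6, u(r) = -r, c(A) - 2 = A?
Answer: 57512456/531441 ≈ 108.22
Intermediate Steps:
c(A) = 2 + A
D = -6 (D = 0 - 6 = -6)
O(Z) = 6 + 2*Z² + 6*Z (O(Z) = 6 + 2*((Z² + 2*Z) + Z) = 6 + 2*(Z² + 3*Z) = 6 + (2*Z² + 6*Z) = 6 + 2*Z² + 6*Z)
O((u(-4) + D)/(1 + c(6)))³ = (6 + 2*((-1*(-4) - 6)/(1 + (2 + 6)))² + 6*((-1*(-4) - 6)/(1 + (2 + 6))))³ = (6 + 2*((4 - 6)/(1 + 8))² + 6*((4 - 6)/(1 + 8)))³ = (6 + 2*(-2/9)² + 6*(-2/9))³ = (6 + 2*(4/81) - 4/3)³ = (6 + 8/81 - 4/3)³ = (386/81)³ = 57512456/531441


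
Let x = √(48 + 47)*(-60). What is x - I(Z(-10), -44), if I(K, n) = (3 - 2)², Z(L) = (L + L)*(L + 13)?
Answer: -1 - 60*√95 ≈ -585.81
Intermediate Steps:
Z(L) = 2*L*(13 + L) (Z(L) = (2*L)*(13 + L) = 2*L*(13 + L))
I(K, n) = 1 (I(K, n) = 1² = 1)
x = -60*√95 (x = √95*(-60) = -60*√95 ≈ -584.81)
x - I(Z(-10), -44) = -60*√95 - 1*1 = -60*√95 - 1 = -1 - 60*√95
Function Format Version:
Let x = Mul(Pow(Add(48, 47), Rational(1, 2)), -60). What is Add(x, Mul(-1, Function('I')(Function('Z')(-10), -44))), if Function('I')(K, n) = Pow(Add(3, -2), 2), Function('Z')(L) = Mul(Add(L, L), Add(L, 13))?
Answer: Add(-1, Mul(-60, Pow(95, Rational(1, 2)))) ≈ -585.81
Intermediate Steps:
Function('Z')(L) = Mul(2, L, Add(13, L)) (Function('Z')(L) = Mul(Mul(2, L), Add(13, L)) = Mul(2, L, Add(13, L)))
Function('I')(K, n) = 1 (Function('I')(K, n) = Pow(1, 2) = 1)
x = Mul(-60, Pow(95, Rational(1, 2))) (x = Mul(Pow(95, Rational(1, 2)), -60) = Mul(-60, Pow(95, Rational(1, 2))) ≈ -584.81)
Add(x, Mul(-1, Function('I')(Function('Z')(-10), -44))) = Add(Mul(-60, Pow(95, Rational(1, 2))), Mul(-1, 1)) = Add(Mul(-60, Pow(95, Rational(1, 2))), -1) = Add(-1, Mul(-60, Pow(95, Rational(1, 2))))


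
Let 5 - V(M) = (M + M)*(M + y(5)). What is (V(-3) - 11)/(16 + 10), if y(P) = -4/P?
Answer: -72/65 ≈ -1.1077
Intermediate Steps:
V(M) = 5 - 2*M*(-4/5 + M) (V(M) = 5 - (M + M)*(M - 4/5) = 5 - 2*M*(M - 4*1/5) = 5 - 2*M*(M - 4/5) = 5 - 2*M*(-4/5 + M))
(V(-3) - 11)/(16 + 10) = ((5 - 2*(-3)**2 + (8/5)*(-3)) - 11)/(16 + 10) = ((5 - 2*9 - 24/5) - 11)/26 = ((5 - 18 - 24/5) - 11)*(1/26) = (-89/5 - 11)*(1/26) = -144/5*1/26 = -72/65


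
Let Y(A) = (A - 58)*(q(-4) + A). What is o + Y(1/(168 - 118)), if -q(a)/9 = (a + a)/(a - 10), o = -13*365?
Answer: -77839593/17500 ≈ -4448.0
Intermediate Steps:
o = -4745
q(a) = -18*a/(-10 + a) (q(a) = -9*(a + a)/(a - 10) = -9*2*a/(-10 + a) = -18*a/(-10 + a))
Y(A) = (-58 + A)*(-36/7 + A) (Y(A) = (A - 58)*(-18*(-4)/(-10 - 4) + A) = (-58 + A)*(-18*(-4)/(-14) + A) = (-58 + A)*(-18*(-4)*(-1/14) + A) = (-58 + A)*(-36/7 + A))
o + Y(1/(168 - 118)) = -4745 + (2088/7 + (1/(168 - 118))**2 - 442/(7*(168 - 118))) = -4745 + (2088/7 + (1/50)**2 - 442/7/50) = -4745 + (2088/7 + (1/50)**2 - 442/7*1/50) = -4745 + (2088/7 + 1/2500 - 221/175) = -4745 + 5197907/17500 = -77839593/17500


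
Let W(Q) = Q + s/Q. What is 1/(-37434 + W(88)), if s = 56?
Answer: -11/410799 ≈ -2.6777e-5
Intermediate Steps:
W(Q) = Q + 56/Q
1/(-37434 + W(88)) = 1/(-37434 + (88 + 56/88)) = 1/(-37434 + (88 + 56*(1/88))) = 1/(-37434 + (88 + 7/11)) = 1/(-37434 + 975/11) = 1/(-410799/11) = -11/410799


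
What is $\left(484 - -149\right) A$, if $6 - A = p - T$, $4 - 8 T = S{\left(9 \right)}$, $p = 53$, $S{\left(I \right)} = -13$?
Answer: $- \frac{227247}{8} \approx -28406.0$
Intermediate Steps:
$T = \frac{17}{8}$ ($T = \frac{1}{2} - - \frac{13}{8} = \frac{1}{2} + \frac{13}{8} = \frac{17}{8} \approx 2.125$)
$A = - \frac{359}{8}$ ($A = 6 - \left(53 - \frac{17}{8}\right) = 6 - \frac{407}{8} = - \frac{359}{8} \approx -44.875$)
$\left(484 - -149\right) A = \left(484 - -149\right) \left(- \frac{359}{8}\right) = \left(484 + 149\right) \left(- \frac{359}{8}\right) = 633 \left(- \frac{359}{8}\right) = - \frac{227247}{8}$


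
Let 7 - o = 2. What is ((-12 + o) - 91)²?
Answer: 9604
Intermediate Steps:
o = 5 (o = 7 - 1*2 = 7 - 2 = 5)
((-12 + o) - 91)² = ((-12 + 5) - 91)² = (-7 - 91)² = (-98)² = 9604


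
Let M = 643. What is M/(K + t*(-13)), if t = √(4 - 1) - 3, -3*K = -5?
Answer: 235338/10321 + 75231*√3/10321 ≈ 35.427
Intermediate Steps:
K = 5/3 (K = -⅓*(-5) = 5/3 ≈ 1.6667)
t = -3 + √3 (t = √3 - 3 = -3 + √3 ≈ -1.2680)
M/(K + t*(-13)) = 643/(5/3 + (-3 + √3)*(-13)) = 643/(5/3 + (39 - 13*√3)) = 643/(122/3 - 13*√3)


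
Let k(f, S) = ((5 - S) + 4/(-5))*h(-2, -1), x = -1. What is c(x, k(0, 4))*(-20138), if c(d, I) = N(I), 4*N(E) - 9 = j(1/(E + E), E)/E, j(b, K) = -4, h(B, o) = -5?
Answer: -130897/2 ≈ -65449.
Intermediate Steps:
N(E) = 9/4 - 1/E (N(E) = 9/4 + (-4/E)/4 = 9/4 - 1/E)
k(f, S) = -21 + 5*S (k(f, S) = ((5 - S) + 4/(-5))*(-5) = ((5 - S) + 4*(-⅕))*(-5) = ((5 - S) - ⅘)*(-5) = (21/5 - S)*(-5) = -21 + 5*S)
c(d, I) = 9/4 - 1/I
c(x, k(0, 4))*(-20138) = (9/4 - 1/(-21 + 5*4))*(-20138) = (9/4 - 1/(-21 + 20))*(-20138) = (9/4 - 1/(-1))*(-20138) = (9/4 - 1*(-1))*(-20138) = (9/4 + 1)*(-20138) = (13/4)*(-20138) = -130897/2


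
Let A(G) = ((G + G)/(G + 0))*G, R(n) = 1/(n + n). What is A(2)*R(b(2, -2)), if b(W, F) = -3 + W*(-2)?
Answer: -2/7 ≈ -0.28571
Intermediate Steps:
b(W, F) = -3 - 2*W
R(n) = 1/(2*n)
A(G) = 2*G (A(G) = ((2*G)/G)*G = 2*G)
A(2)*R(b(2, -2)) = (2*2)*(1/(2*(-3 - 2*2))) = 4*(1/(2*(-3 - 4))) = 4*((1/2)/(-7)) = 4*((1/2)*(-1/7)) = 4*(-1/14) = -2/7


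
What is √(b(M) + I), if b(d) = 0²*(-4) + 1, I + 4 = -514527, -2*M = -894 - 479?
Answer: 3*I*√57170 ≈ 717.31*I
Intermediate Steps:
M = 1373/2 (M = -(-894 - 479)/2 = -½*(-1373) = 1373/2 ≈ 686.50)
I = -514531 (I = -4 - 514527 = -514531)
b(d) = 1 (b(d) = 0*(-4) + 1 = 0 + 1 = 1)
√(b(M) + I) = √(1 - 514531) = √(-514530) = 3*I*√57170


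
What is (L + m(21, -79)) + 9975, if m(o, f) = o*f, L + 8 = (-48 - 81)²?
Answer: 24949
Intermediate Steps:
L = 16633 (L = -8 + (-48 - 81)² = -8 + (-129)² = -8 + 16641 = 16633)
m(o, f) = f*o
(L + m(21, -79)) + 9975 = (16633 - 79*21) + 9975 = (16633 - 1659) + 9975 = 14974 + 9975 = 24949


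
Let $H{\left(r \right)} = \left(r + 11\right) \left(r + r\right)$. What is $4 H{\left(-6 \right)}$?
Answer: $-240$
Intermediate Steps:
$H{\left(r \right)} = 2 r \left(11 + r\right)$ ($H{\left(r \right)} = \left(11 + r\right) 2 r = 2 r \left(11 + r\right)$)
$4 H{\left(-6 \right)} = 4 \cdot 2 \left(-6\right) \left(11 - 6\right) = 4 \cdot 2 \left(-6\right) 5 = 4 \left(-60\right) = -240$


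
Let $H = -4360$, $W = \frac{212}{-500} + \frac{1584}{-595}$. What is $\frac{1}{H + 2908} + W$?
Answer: $- \frac{66671839}{21598500} \approx -3.0869$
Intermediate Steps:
$W = - \frac{45907}{14875}$ ($W = 212 \left(- \frac{1}{500}\right) + 1584 \left(- \frac{1}{595}\right) = - \frac{53}{125} - \frac{1584}{595} = - \frac{45907}{14875} \approx -3.0862$)
$\frac{1}{H + 2908} + W = \frac{1}{-4360 + 2908} - \frac{45907}{14875} = \frac{1}{-1452} - \frac{45907}{14875} = - \frac{1}{1452} - \frac{45907}{14875} = - \frac{66671839}{21598500}$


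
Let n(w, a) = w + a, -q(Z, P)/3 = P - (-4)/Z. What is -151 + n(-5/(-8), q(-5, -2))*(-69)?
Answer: -30949/40 ≈ -773.72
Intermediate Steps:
q(Z, P) = -12/Z - 3*P (q(Z, P) = -3*(P - (-4)/Z) = -3*(P + 4/Z) = -12/Z - 3*P)
n(w, a) = a + w
-151 + n(-5/(-8), q(-5, -2))*(-69) = -151 + ((-12/(-5) - 3*(-2)) - 5/(-8))*(-69) = -151 + ((-12*(-⅕) + 6) - 5*(-⅛))*(-69) = -151 + ((12/5 + 6) + 5/8)*(-69) = -151 + (42/5 + 5/8)*(-69) = -151 + (361/40)*(-69) = -151 - 24909/40 = -30949/40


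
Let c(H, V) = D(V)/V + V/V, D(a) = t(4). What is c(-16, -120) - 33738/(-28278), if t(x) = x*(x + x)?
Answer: 15132/7855 ≈ 1.9264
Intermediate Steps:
t(x) = 2*x² (t(x) = x*(2*x) = 2*x²)
D(a) = 32 (D(a) = 2*4² = 2*16 = 32)
c(H, V) = 1 + 32/V (c(H, V) = 32/V + V/V = 32/V + 1 = 1 + 32/V)
c(-16, -120) - 33738/(-28278) = (32 - 120)/(-120) - 33738/(-28278) = -1/120*(-88) - 33738*(-1)/28278 = 11/15 - 1*(-5623/4713) = 11/15 + 5623/4713 = 15132/7855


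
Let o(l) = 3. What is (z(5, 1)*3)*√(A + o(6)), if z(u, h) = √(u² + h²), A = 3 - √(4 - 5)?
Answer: 3*√(156 - 26*I) ≈ 37.599 - 3.1118*I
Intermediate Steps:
A = 3 - I (A = 3 - √(-1) = 3 - I ≈ 3.0 - 1.0*I)
z(u, h) = √(h² + u²)
(z(5, 1)*3)*√(A + o(6)) = (√(1² + 5²)*3)*√((3 - I) + 3) = (√(1 + 25)*3)*√(6 - I) = (√26*3)*√(6 - I) = (3*√26)*√(6 - I) = 3*√26*√(6 - I)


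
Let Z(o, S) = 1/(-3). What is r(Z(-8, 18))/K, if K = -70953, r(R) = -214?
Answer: 214/70953 ≈ 0.0030161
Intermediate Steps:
Z(o, S) = -⅓
r(Z(-8, 18))/K = -214/(-70953) = -214*(-1/70953) = 214/70953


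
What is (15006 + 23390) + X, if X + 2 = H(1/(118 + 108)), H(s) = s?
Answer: 8677045/226 ≈ 38394.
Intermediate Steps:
X = -451/226 (X = -2 + 1/(118 + 108) = -2 + 1/226 = -451/226 ≈ -1.9956)
(15006 + 23390) + X = (15006 + 23390) - 451/226 = 38396 - 451/226 = 8677045/226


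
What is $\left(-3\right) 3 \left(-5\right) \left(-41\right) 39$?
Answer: $-71955$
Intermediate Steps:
$\left(-3\right) 3 \left(-5\right) \left(-41\right) 39 = \left(-9\right) \left(-5\right) \left(-41\right) 39 = 45 \left(-41\right) 39 = \left(-1845\right) 39 = -71955$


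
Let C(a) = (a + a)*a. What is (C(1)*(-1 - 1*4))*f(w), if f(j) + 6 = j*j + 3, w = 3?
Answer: -60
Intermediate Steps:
C(a) = 2*a**2 (C(a) = (2*a)*a = 2*a**2)
f(j) = -3 + j**2 (f(j) = -6 + (j*j + 3) = -6 + (j**2 + 3) = -6 + (3 + j**2) = -3 + j**2)
(C(1)*(-1 - 1*4))*f(w) = ((2*1**2)*(-1 - 1*4))*(-3 + 3**2) = ((2*1)*(-1 - 4))*(-3 + 9) = (2*(-5))*6 = -10*6 = -60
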